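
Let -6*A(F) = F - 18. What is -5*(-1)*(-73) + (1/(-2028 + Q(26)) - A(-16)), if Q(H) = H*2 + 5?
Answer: -730585/1971 ≈ -370.67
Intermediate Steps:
A(F) = 3 - F/6 (A(F) = -(F - 18)/6 = -(-18 + F)/6 = 3 - F/6)
Q(H) = 5 + 2*H (Q(H) = 2*H + 5 = 5 + 2*H)
-5*(-1)*(-73) + (1/(-2028 + Q(26)) - A(-16)) = -5*(-1)*(-73) + (1/(-2028 + (5 + 2*26)) - (3 - ⅙*(-16))) = 5*(-73) + (1/(-2028 + (5 + 52)) - (3 + 8/3)) = -365 + (1/(-2028 + 57) - 1*17/3) = -365 + (1/(-1971) - 17/3) = -365 + (-1/1971 - 17/3) = -365 - 11170/1971 = -730585/1971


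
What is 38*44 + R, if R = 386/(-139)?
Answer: 232022/139 ≈ 1669.2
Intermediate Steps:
R = -386/139 (R = 386*(-1/139) = -386/139 ≈ -2.7770)
38*44 + R = 38*44 - 386/139 = 1672 - 386/139 = 232022/139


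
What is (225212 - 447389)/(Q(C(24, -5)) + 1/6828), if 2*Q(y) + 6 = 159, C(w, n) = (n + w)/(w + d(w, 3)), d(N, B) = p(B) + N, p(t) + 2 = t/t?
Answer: -1517024556/522343 ≈ -2904.3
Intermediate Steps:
p(t) = -1 (p(t) = -2 + t/t = -2 + 1 = -1)
d(N, B) = -1 + N
C(w, n) = (n + w)/(-1 + 2*w) (C(w, n) = (n + w)/(w + (-1 + w)) = (n + w)/(-1 + 2*w))
Q(y) = 153/2 (Q(y) = -3 + (½)*159 = -3 + 159/2 = 153/2)
(225212 - 447389)/(Q(C(24, -5)) + 1/6828) = (225212 - 447389)/(153/2 + 1/6828) = -222177/(153/2 + 1/6828) = -222177/522343/6828 = -222177*6828/522343 = -1517024556/522343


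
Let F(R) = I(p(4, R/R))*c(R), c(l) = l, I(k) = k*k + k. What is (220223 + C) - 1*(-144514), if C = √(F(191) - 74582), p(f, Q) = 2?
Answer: 364737 + 2*I*√18359 ≈ 3.6474e+5 + 270.99*I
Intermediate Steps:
I(k) = k + k² (I(k) = k² + k = k + k²)
F(R) = 6*R (F(R) = (2*(1 + 2))*R = (2*3)*R = 6*R)
C = 2*I*√18359 (C = √(6*191 - 74582) = √(1146 - 74582) = √(-73436) = 2*I*√18359 ≈ 270.99*I)
(220223 + C) - 1*(-144514) = (220223 + 2*I*√18359) - 1*(-144514) = (220223 + 2*I*√18359) + 144514 = 364737 + 2*I*√18359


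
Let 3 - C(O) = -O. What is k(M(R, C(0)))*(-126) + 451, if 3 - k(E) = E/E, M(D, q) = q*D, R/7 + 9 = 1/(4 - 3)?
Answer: 199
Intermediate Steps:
C(O) = 3 + O (C(O) = 3 - (-1)*O = 3 + O)
R = -56 (R = -63 + 7/(4 - 3) = -63 + 7/1 = -63 + 7*1 = -63 + 7 = -56)
M(D, q) = D*q
k(E) = 2 (k(E) = 3 - E/E = 3 - 1*1 = 3 - 1 = 2)
k(M(R, C(0)))*(-126) + 451 = 2*(-126) + 451 = -252 + 451 = 199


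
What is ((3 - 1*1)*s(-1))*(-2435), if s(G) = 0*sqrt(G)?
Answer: 0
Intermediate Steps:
s(G) = 0
((3 - 1*1)*s(-1))*(-2435) = ((3 - 1*1)*0)*(-2435) = ((3 - 1)*0)*(-2435) = (2*0)*(-2435) = 0*(-2435) = 0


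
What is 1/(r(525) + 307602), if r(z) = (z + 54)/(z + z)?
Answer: 350/107660893 ≈ 3.2509e-6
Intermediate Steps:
r(z) = (54 + z)/(2*z) (r(z) = (54 + z)/((2*z)) = (54 + z)*(1/(2*z)) = (54 + z)/(2*z))
1/(r(525) + 307602) = 1/((½)*(54 + 525)/525 + 307602) = 1/((½)*(1/525)*579 + 307602) = 1/(193/350 + 307602) = 1/(107660893/350) = 350/107660893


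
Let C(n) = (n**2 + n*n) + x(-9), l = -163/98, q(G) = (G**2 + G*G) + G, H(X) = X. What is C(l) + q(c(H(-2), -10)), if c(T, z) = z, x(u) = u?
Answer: 895731/4802 ≈ 186.53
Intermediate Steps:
q(G) = G + 2*G**2 (q(G) = (G**2 + G**2) + G = 2*G**2 + G = G + 2*G**2)
l = -163/98 (l = -163*1/98 = -163/98 ≈ -1.6633)
C(n) = -9 + 2*n**2 (C(n) = (n**2 + n*n) - 9 = (n**2 + n**2) - 9 = 2*n**2 - 9 = -9 + 2*n**2)
C(l) + q(c(H(-2), -10)) = (-9 + 2*(-163/98)**2) - 10*(1 + 2*(-10)) = (-9 + 2*(26569/9604)) - 10*(1 - 20) = (-9 + 26569/4802) - 10*(-19) = -16649/4802 + 190 = 895731/4802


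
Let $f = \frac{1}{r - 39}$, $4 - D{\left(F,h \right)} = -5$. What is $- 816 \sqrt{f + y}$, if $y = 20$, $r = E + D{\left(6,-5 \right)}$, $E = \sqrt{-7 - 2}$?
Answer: $- \frac{272 \sqrt{1833150 - 303 i}}{101} \approx -3646.3 + 0.30134 i$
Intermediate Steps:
$E = 3 i$ ($E = \sqrt{-9} = 3 i \approx 3.0 i$)
$D{\left(F,h \right)} = 9$ ($D{\left(F,h \right)} = 4 - -5 = 4 + 5 = 9$)
$r = 9 + 3 i$ ($r = 3 i + 9 = 9 + 3 i \approx 9.0 + 3.0 i$)
$f = \frac{-30 - 3 i}{909}$ ($f = \frac{1}{\left(9 + 3 i\right) - 39} = \frac{1}{-30 + 3 i} = \frac{-30 - 3 i}{909} \approx -0.033003 - 0.0033003 i$)
$- 816 \sqrt{f + y} = - 816 \sqrt{\left(- \frac{10}{303} - \frac{i}{303}\right) + 20} = - 816 \sqrt{\frac{6050}{303} - \frac{i}{303}}$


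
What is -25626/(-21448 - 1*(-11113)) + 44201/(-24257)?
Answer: 54930849/83565365 ≈ 0.65734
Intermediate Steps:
-25626/(-21448 - 1*(-11113)) + 44201/(-24257) = -25626/(-21448 + 11113) + 44201*(-1/24257) = -25626/(-10335) - 44201/24257 = -25626*(-1/10335) - 44201/24257 = 8542/3445 - 44201/24257 = 54930849/83565365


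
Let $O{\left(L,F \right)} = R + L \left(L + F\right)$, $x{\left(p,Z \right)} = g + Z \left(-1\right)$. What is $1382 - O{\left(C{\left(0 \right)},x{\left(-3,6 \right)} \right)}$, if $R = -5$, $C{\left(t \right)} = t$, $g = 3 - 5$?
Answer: $1387$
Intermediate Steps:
$g = -2$ ($g = 3 - 5 = -2$)
$x{\left(p,Z \right)} = -2 - Z$ ($x{\left(p,Z \right)} = -2 + Z \left(-1\right) = -2 - Z$)
$O{\left(L,F \right)} = -5 + L \left(F + L\right)$ ($O{\left(L,F \right)} = -5 + L \left(L + F\right) = -5 + L \left(F + L\right)$)
$1382 - O{\left(C{\left(0 \right)},x{\left(-3,6 \right)} \right)} = 1382 - \left(-5 + 0^{2} + \left(-2 - 6\right) 0\right) = 1382 - \left(-5 + 0 + \left(-2 - 6\right) 0\right) = 1382 - \left(-5 + 0 - 0\right) = 1382 - \left(-5 + 0 + 0\right) = 1382 - -5 = 1382 + 5 = 1387$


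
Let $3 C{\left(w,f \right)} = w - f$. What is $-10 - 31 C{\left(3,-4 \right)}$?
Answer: $- \frac{247}{3} \approx -82.333$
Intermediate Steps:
$C{\left(w,f \right)} = - \frac{f}{3} + \frac{w}{3}$ ($C{\left(w,f \right)} = \frac{w - f}{3} = - \frac{f}{3} + \frac{w}{3}$)
$-10 - 31 C{\left(3,-4 \right)} = -10 - 31 \left(\left(- \frac{1}{3}\right) \left(-4\right) + \frac{1}{3} \cdot 3\right) = -10 - 31 \left(\frac{4}{3} + 1\right) = -10 - \frac{217}{3} = - \frac{247}{3}$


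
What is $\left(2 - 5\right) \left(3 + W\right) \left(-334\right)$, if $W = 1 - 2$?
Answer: $2004$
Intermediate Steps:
$W = -1$ ($W = 1 - 2 = -1$)
$\left(2 - 5\right) \left(3 + W\right) \left(-334\right) = \left(2 - 5\right) \left(3 - 1\right) \left(-334\right) = \left(-3\right) 2 \left(-334\right) = \left(-6\right) \left(-334\right) = 2004$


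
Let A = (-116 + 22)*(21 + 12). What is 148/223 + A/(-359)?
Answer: 744878/80057 ≈ 9.3044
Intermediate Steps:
A = -3102 (A = -94*33 = -3102)
148/223 + A/(-359) = 148/223 - 3102/(-359) = 148*(1/223) - 3102*(-1/359) = 148/223 + 3102/359 = 744878/80057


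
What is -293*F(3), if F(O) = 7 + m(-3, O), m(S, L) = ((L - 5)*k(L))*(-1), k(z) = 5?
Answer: -4981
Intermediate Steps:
m(S, L) = 25 - 5*L (m(S, L) = ((L - 5)*5)*(-1) = ((-5 + L)*5)*(-1) = (-25 + 5*L)*(-1) = 25 - 5*L)
F(O) = 32 - 5*O (F(O) = 7 + (25 - 5*O) = 32 - 5*O)
-293*F(3) = -293*(32 - 5*3) = -293*(32 - 15) = -293*17 = -4981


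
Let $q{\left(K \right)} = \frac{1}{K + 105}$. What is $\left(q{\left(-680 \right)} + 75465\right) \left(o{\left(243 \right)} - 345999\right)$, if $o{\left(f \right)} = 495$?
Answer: $- \frac{14992238786496}{575} \approx -2.6073 \cdot 10^{10}$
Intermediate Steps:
$q{\left(K \right)} = \frac{1}{105 + K}$
$\left(q{\left(-680 \right)} + 75465\right) \left(o{\left(243 \right)} - 345999\right) = \left(\frac{1}{105 - 680} + 75465\right) \left(495 - 345999\right) = \left(\frac{1}{-575} + 75465\right) \left(-345504\right) = \left(- \frac{1}{575} + 75465\right) \left(-345504\right) = \frac{43392374}{575} \left(-345504\right) = - \frac{14992238786496}{575}$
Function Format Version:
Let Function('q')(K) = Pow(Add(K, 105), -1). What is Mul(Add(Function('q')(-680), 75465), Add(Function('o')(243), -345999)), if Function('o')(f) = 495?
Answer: Rational(-14992238786496, 575) ≈ -2.6073e+10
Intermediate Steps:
Function('q')(K) = Pow(Add(105, K), -1)
Mul(Add(Function('q')(-680), 75465), Add(Function('o')(243), -345999)) = Mul(Add(Pow(Add(105, -680), -1), 75465), Add(495, -345999)) = Mul(Add(Pow(-575, -1), 75465), -345504) = Mul(Add(Rational(-1, 575), 75465), -345504) = Mul(Rational(43392374, 575), -345504) = Rational(-14992238786496, 575)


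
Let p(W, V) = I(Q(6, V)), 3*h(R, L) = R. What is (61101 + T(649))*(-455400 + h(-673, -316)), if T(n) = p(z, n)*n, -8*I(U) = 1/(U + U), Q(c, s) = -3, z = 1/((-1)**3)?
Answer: -4009717844881/144 ≈ -2.7845e+10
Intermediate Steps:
z = -1 (z = 1/(-1) = -1)
h(R, L) = R/3
I(U) = -1/(16*U) (I(U) = -1/(8*(U + U)) = -1/(2*U)/8 = -1/(16*U))
p(W, V) = 1/48 (p(W, V) = -1/16/(-3) = -1/16*(-1/3) = 1/48)
T(n) = n/48
(61101 + T(649))*(-455400 + h(-673, -316)) = (61101 + (1/48)*649)*(-455400 + (1/3)*(-673)) = (61101 + 649/48)*(-455400 - 673/3) = (2933497/48)*(-1366873/3) = -4009717844881/144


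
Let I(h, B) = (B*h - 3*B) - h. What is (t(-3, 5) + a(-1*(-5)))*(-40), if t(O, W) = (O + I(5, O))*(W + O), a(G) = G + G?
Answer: 720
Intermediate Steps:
a(G) = 2*G
I(h, B) = -h - 3*B + B*h (I(h, B) = (-3*B + B*h) - h = -h - 3*B + B*h)
t(O, W) = (-5 + 3*O)*(O + W) (t(O, W) = (O + (-1*5 - 3*O + O*5))*(W + O) = (O + (-5 - 3*O + 5*O))*(O + W) = (O + (-5 + 2*O))*(O + W) = (-5 + 3*O)*(O + W))
(t(-3, 5) + a(-1*(-5)))*(-40) = ((-5*(-3) - 5*5 + 3*(-3)² + 3*(-3)*5) + 2*(-1*(-5)))*(-40) = ((15 - 25 + 3*9 - 45) + 2*5)*(-40) = ((15 - 25 + 27 - 45) + 10)*(-40) = (-28 + 10)*(-40) = -18*(-40) = 720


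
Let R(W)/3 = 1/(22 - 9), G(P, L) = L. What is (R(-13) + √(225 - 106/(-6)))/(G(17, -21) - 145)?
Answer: -3/2158 - √546/249 ≈ -0.095232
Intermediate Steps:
R(W) = 3/13 (R(W) = 3/(22 - 9) = 3/13)
(R(-13) + √(225 - 106/(-6)))/(G(17, -21) - 145) = (3/13 + √(225 - 106/(-6)))/(-21 - 145) = (3/13 + √(225 - 106*(-⅙)))/(-166) = (3/13 + √(225 + 53/3))*(-1/166) = (3/13 + √(728/3))*(-1/166) = (3/13 + 2*√546/3)*(-1/166) = -3/2158 - √546/249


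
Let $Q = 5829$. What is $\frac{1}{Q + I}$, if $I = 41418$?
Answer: $\frac{1}{47247} \approx 2.1165 \cdot 10^{-5}$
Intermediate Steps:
$\frac{1}{Q + I} = \frac{1}{5829 + 41418} = \frac{1}{47247}$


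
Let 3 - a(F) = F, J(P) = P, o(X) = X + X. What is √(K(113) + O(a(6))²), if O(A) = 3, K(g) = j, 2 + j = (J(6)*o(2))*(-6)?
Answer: I*√137 ≈ 11.705*I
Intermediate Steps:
o(X) = 2*X
a(F) = 3 - F
j = -146 (j = -2 + (6*(2*2))*(-6) = -2 + (6*4)*(-6) = -2 + 24*(-6) = -2 - 144 = -146)
K(g) = -146
√(K(113) + O(a(6))²) = √(-146 + 3²) = √(-146 + 9) = √(-137) = I*√137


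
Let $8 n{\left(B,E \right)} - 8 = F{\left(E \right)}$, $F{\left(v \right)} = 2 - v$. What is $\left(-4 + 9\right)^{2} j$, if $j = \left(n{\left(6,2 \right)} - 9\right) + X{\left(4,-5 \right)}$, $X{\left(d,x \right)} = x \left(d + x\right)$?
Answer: $-75$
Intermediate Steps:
$n{\left(B,E \right)} = \frac{5}{4} - \frac{E}{8}$ ($n{\left(B,E \right)} = 1 + \frac{2 - E}{8} = 1 - \left(- \frac{1}{4} + \frac{E}{8}\right) = \frac{5}{4} - \frac{E}{8}$)
$j = -3$ ($j = \left(\left(\frac{5}{4} - \frac{1}{4}\right) - 9\right) - 5 \left(4 - 5\right) = \left(\left(\frac{5}{4} - \frac{1}{4}\right) - 9\right) - -5 = \left(1 - 9\right) + 5 = -8 + 5 = -3$)
$\left(-4 + 9\right)^{2} j = \left(-4 + 9\right)^{2} \left(-3\right) = 5^{2} \left(-3\right) = 25 \left(-3\right) = -75$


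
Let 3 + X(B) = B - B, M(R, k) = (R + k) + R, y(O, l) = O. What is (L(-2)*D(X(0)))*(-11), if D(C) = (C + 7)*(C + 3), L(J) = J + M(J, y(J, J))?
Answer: 0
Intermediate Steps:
M(R, k) = k + 2*R
X(B) = -3 (X(B) = -3 + (B - B) = -3 + 0 = -3)
L(J) = 4*J (L(J) = J + (J + 2*J) = J + 3*J = 4*J)
D(C) = (3 + C)*(7 + C) (D(C) = (7 + C)*(3 + C) = (3 + C)*(7 + C))
(L(-2)*D(X(0)))*(-11) = ((4*(-2))*(21 + (-3)² + 10*(-3)))*(-11) = -8*(21 + 9 - 30)*(-11) = -8*0*(-11) = 0*(-11) = 0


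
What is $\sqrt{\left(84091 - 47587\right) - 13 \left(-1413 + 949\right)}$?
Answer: $2 \sqrt{10634} \approx 206.24$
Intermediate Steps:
$\sqrt{\left(84091 - 47587\right) - 13 \left(-1413 + 949\right)} = \sqrt{36504 - -6032} = \sqrt{36504 + 6032} = \sqrt{42536} = 2 \sqrt{10634}$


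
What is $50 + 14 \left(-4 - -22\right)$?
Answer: $302$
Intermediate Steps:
$50 + 14 \left(-4 - -22\right) = 50 + 14 \left(-4 + 22\right) = 50 + 14 \cdot 18 = 50 + 252 = 302$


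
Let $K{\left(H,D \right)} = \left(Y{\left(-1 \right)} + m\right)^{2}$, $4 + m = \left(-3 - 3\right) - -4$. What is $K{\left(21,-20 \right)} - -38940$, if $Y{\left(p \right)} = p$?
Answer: $38989$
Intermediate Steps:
$m = -6$ ($m = -4 - 2 = -6$)
$K{\left(H,D \right)} = 49$ ($K{\left(H,D \right)} = \left(-1 - 6\right)^{2} = \left(-7\right)^{2} = 49$)
$K{\left(21,-20 \right)} - -38940 = 49 - -38940 = 49 + 38940 = 38989$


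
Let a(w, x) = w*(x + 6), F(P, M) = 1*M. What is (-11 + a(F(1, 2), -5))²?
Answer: 81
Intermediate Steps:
F(P, M) = M
a(w, x) = w*(6 + x)
(-11 + a(F(1, 2), -5))² = (-11 + 2*(6 - 5))² = (-11 + 2*1)² = (-11 + 2)² = (-9)² = 81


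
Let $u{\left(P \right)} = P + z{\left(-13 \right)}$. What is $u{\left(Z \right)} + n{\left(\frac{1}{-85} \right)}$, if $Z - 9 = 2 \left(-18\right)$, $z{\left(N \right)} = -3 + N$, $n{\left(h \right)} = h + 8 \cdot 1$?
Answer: $- \frac{2976}{85} \approx -35.012$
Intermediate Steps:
$n{\left(h \right)} = 8 + h$ ($n{\left(h \right)} = h + 8 = 8 + h$)
$Z = -27$ ($Z = 9 + 2 \left(-18\right) = 9 - 36 = -27$)
$u{\left(P \right)} = -16 + P$ ($u{\left(P \right)} = P - 16 = -16 + P$)
$u{\left(Z \right)} + n{\left(\frac{1}{-85} \right)} = \left(-16 - 27\right) + \left(8 + \frac{1}{-85}\right) = -43 + \left(8 - \frac{1}{85}\right) = -43 + \frac{679}{85} = - \frac{2976}{85}$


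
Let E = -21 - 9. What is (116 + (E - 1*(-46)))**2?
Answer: 17424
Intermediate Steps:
E = -30
(116 + (E - 1*(-46)))**2 = (116 + (-30 - 1*(-46)))**2 = (116 + (-30 + 46))**2 = (116 + 16)**2 = 132**2 = 17424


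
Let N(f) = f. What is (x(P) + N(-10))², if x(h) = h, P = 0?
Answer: 100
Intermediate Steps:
(x(P) + N(-10))² = (0 - 10)² = (-10)² = 100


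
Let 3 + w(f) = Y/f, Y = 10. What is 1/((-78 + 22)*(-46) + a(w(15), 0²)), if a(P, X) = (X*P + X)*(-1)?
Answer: 1/2576 ≈ 0.00038820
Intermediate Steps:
w(f) = -3 + 10/f
a(P, X) = -X - P*X (a(P, X) = (P*X + X)*(-1) = (X + P*X)*(-1) = -X - P*X)
1/((-78 + 22)*(-46) + a(w(15), 0²)) = 1/((-78 + 22)*(-46) - 1*0²*(1 + (-3 + 10/15))) = 1/(-56*(-46) - 1*0*(1 + (-3 + 10*(1/15)))) = 1/(2576 - 1*0*(1 + (-3 + ⅔))) = 1/(2576 - 1*0*(1 - 7/3)) = 1/(2576 - 1*0*(-4/3)) = 1/(2576 + 0) = 1/2576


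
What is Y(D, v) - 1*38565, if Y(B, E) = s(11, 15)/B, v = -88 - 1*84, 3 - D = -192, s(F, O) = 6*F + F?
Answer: -7520098/195 ≈ -38565.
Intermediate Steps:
s(F, O) = 7*F
D = 195 (D = 3 - 1*(-192) = 3 + 192 = 195)
v = -172 (v = -88 - 84 = -172)
Y(B, E) = 77/B (Y(B, E) = (7*11)/B = 77/B)
Y(D, v) - 1*38565 = 77/195 - 1*38565 = 77*(1/195) - 38565 = 77/195 - 38565 = -7520098/195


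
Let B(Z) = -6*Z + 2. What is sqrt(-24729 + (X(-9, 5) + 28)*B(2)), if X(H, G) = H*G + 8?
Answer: I*sqrt(24639) ≈ 156.97*I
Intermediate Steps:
B(Z) = 2 - 6*Z
X(H, G) = 8 + G*H (X(H, G) = G*H + 8 = 8 + G*H)
sqrt(-24729 + (X(-9, 5) + 28)*B(2)) = sqrt(-24729 + ((8 + 5*(-9)) + 28)*(2 - 6*2)) = sqrt(-24729 + ((8 - 45) + 28)*(2 - 12)) = sqrt(-24729 + (-37 + 28)*(-10)) = sqrt(-24729 - 9*(-10)) = sqrt(-24729 + 90) = sqrt(-24639) = I*sqrt(24639)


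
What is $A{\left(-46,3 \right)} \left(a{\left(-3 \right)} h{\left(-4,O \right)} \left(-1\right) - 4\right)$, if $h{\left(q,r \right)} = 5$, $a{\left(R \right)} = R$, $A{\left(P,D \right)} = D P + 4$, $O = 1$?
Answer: $-1474$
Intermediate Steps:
$A{\left(P,D \right)} = 4 + D P$
$A{\left(-46,3 \right)} \left(a{\left(-3 \right)} h{\left(-4,O \right)} \left(-1\right) - 4\right) = \left(4 + 3 \left(-46\right)\right) \left(\left(-3\right) 5 \left(-1\right) - 4\right) = \left(4 - 138\right) \left(\left(-15\right) \left(-1\right) - 4\right) = - 134 \left(15 - 4\right) = \left(-134\right) 11 = -1474$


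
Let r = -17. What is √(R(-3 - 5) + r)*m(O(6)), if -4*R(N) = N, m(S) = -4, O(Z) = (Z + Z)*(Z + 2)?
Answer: -4*I*√15 ≈ -15.492*I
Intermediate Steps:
O(Z) = 2*Z*(2 + Z) (O(Z) = (2*Z)*(2 + Z) = 2*Z*(2 + Z))
R(N) = -N/4
√(R(-3 - 5) + r)*m(O(6)) = √(-(-3 - 5)/4 - 17)*(-4) = √(-¼*(-8) - 17)*(-4) = √(2 - 17)*(-4) = √(-15)*(-4) = (I*√15)*(-4) = -4*I*√15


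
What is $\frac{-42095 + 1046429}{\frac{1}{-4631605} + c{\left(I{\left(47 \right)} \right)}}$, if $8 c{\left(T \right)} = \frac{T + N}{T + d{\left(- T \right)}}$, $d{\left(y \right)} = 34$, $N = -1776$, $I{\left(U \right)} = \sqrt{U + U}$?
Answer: $- \frac{1737310177630493228045360}{11276771657577677843} - \frac{51994631537661097538000 \sqrt{94}}{11276771657577677843} \approx -1.9876 \cdot 10^{5}$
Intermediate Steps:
$I{\left(U \right)} = \sqrt{2} \sqrt{U}$ ($I{\left(U \right)} = \sqrt{2 U} = \sqrt{2} \sqrt{U}$)
$c{\left(T \right)} = \frac{-1776 + T}{8 \left(34 + T\right)}$ ($c{\left(T \right)} = \frac{\left(T - 1776\right) \frac{1}{T + 34}}{8} = \frac{\left(-1776 + T\right) \frac{1}{34 + T}}{8} = \frac{\frac{1}{34 + T} \left(-1776 + T\right)}{8} = \frac{-1776 + T}{8 \left(34 + T\right)}$)
$\frac{-42095 + 1046429}{\frac{1}{-4631605} + c{\left(I{\left(47 \right)} \right)}} = \frac{-42095 + 1046429}{\frac{1}{-4631605} + \frac{-1776 + \sqrt{2} \sqrt{47}}{8 \left(34 + \sqrt{2} \sqrt{47}\right)}} = \frac{1004334}{- \frac{1}{4631605} + \frac{-1776 + \sqrt{94}}{8 \left(34 + \sqrt{94}\right)}}$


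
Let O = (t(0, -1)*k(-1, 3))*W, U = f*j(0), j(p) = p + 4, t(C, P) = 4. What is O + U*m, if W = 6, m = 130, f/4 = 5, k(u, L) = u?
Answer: 10376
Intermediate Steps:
f = 20 (f = 4*5 = 20)
j(p) = 4 + p
U = 80 (U = 20*(4 + 0) = 20*4 = 80)
O = -24 (O = (4*(-1))*6 = -4*6 = -24)
O + U*m = -24 + 80*130 = -24 + 10400 = 10376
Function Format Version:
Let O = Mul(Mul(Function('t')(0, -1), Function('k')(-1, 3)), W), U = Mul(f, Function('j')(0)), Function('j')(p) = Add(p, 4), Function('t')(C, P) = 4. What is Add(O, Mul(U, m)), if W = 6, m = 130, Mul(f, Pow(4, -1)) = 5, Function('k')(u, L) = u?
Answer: 10376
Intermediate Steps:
f = 20 (f = Mul(4, 5) = 20)
Function('j')(p) = Add(4, p)
U = 80 (U = Mul(20, Add(4, 0)) = Mul(20, 4) = 80)
O = -24 (O = Mul(Mul(4, -1), 6) = Mul(-4, 6) = -24)
Add(O, Mul(U, m)) = Add(-24, Mul(80, 130)) = Add(-24, 10400) = 10376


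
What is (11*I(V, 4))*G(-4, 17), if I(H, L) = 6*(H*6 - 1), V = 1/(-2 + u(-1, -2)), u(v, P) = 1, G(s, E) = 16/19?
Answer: -7392/19 ≈ -389.05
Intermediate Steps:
G(s, E) = 16/19 (G(s, E) = 16*(1/19) = 16/19)
V = -1 (V = 1/(-2 + 1) = 1/(-1) = -1)
I(H, L) = -6 + 36*H (I(H, L) = 6*(6*H - 1) = 6*(-1 + 6*H) = -6 + 36*H)
(11*I(V, 4))*G(-4, 17) = (11*(-6 + 36*(-1)))*(16/19) = (11*(-6 - 36))*(16/19) = (11*(-42))*(16/19) = -462*16/19 = -7392/19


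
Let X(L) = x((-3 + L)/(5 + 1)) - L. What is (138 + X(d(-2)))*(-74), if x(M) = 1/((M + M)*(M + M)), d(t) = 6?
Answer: -9842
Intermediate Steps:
x(M) = 1/(4*M**2) (x(M) = 1/((2*M)*(2*M)) = 1/(4*M**2))
X(L) = -L + 1/(4*(-1/2 + L/6)**2) (X(L) = 1/(4*((-3 + L)/(5 + 1))**2) - L = 1/(4*((-3 + L)/6)**2) - L = 1/(4*((-3 + L)*(1/6))**2) - L = 1/(4*(-1/2 + L/6)**2) - L = -L + 1/(4*(-1/2 + L/6)**2))
(138 + X(d(-2)))*(-74) = (138 + (-1*6 + 9/(-3 + 6)**2))*(-74) = (138 + (-6 + 9/3**2))*(-74) = (138 + (-6 + 9*(1/9)))*(-74) = (138 + (-6 + 1))*(-74) = (138 - 5)*(-74) = 133*(-74) = -9842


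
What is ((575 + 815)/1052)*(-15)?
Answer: -10425/526 ≈ -19.819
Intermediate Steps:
((575 + 815)/1052)*(-15) = (1390*(1/1052))*(-15) = (695/526)*(-15) = -10425/526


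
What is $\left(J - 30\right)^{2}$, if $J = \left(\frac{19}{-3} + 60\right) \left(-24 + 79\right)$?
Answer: $\frac{76825225}{9} \approx 8.5361 \cdot 10^{6}$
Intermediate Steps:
$J = \frac{8855}{3}$ ($J = \left(19 \left(- \frac{1}{3}\right) + 60\right) 55 = \left(- \frac{19}{3} + 60\right) 55 = \frac{161}{3} \cdot 55 = \frac{8855}{3} \approx 2951.7$)
$\left(J - 30\right)^{2} = \left(\frac{8855}{3} - 30\right)^{2} = \left(\frac{8765}{3}\right)^{2} = \frac{76825225}{9}$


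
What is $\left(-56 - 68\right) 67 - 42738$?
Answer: $-51046$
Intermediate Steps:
$\left(-56 - 68\right) 67 - 42738 = \left(-124\right) 67 - 42738 = -8308 - 42738 = -51046$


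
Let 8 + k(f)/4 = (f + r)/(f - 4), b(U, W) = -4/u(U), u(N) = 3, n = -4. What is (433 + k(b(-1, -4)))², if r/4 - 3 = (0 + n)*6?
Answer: 216225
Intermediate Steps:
r = -84 (r = 12 + 4*((0 - 4)*6) = 12 + 4*(-4*6) = 12 + 4*(-24) = 12 - 96 = -84)
b(U, W) = -4/3
k(f) = -32 + 4*(-84 + f)/(-4 + f) (k(f) = -32 + 4*((f - 84)/(f - 4)) = -32 + 4*((-84 + f)/(-4 + f)) = -32 + 4*(-84 + f)/(-4 + f))
(433 + k(b(-1, -4)))² = (433 + 4*(-52 - 7*(-4/3))/(-4 - 4/3))² = (433 + 4*(-52 + 28/3)/(-16/3))² = (433 + 4*(-3/16)*(-128/3))² = (433 + 32)² = 465² = 216225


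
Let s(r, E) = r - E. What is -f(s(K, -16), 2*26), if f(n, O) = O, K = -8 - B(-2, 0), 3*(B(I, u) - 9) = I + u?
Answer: -52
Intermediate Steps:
B(I, u) = 9 + I/3 + u/3 (B(I, u) = 9 + (I + u)/3 = 9 + (I/3 + u/3) = 9 + I/3 + u/3)
K = -49/3 (K = -8 - (9 + (1/3)*(-2) + (1/3)*0) = -8 - (9 - 2/3 + 0) = -8 - 1*25/3 = -8 - 25/3 = -49/3 ≈ -16.333)
-f(s(K, -16), 2*26) = -2*26 = -1*52 = -52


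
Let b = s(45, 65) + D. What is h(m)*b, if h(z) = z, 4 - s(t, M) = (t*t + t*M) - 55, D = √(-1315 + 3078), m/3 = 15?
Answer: -220095 + 45*√1763 ≈ -2.1821e+5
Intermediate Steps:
m = 45 (m = 3*15 = 45)
D = √1763 ≈ 41.988
s(t, M) = 59 - t² - M*t (s(t, M) = 4 - ((t*t + t*M) - 55) = 4 - ((t² + M*t) - 55) = 4 - (-55 + t² + M*t) = 4 + (55 - t² - M*t) = 59 - t² - M*t)
b = -4891 + √1763 (b = (59 - 1*45² - 1*65*45) + √1763 = (59 - 1*2025 - 2925) + √1763 = (59 - 2025 - 2925) + √1763 = -4891 + √1763 ≈ -4849.0)
h(m)*b = 45*(-4891 + √1763) = -220095 + 45*√1763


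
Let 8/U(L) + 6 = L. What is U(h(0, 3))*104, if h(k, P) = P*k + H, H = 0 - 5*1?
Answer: -832/11 ≈ -75.636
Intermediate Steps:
H = -5 (H = 0 - 5 = -5)
h(k, P) = -5 + P*k (h(k, P) = P*k - 5 = -5 + P*k)
U(L) = 8/(-6 + L)
U(h(0, 3))*104 = (8/(-6 + (-5 + 3*0)))*104 = (8/(-6 + (-5 + 0)))*104 = (8/(-6 - 5))*104 = (8/(-11))*104 = (8*(-1/11))*104 = -8/11*104 = -832/11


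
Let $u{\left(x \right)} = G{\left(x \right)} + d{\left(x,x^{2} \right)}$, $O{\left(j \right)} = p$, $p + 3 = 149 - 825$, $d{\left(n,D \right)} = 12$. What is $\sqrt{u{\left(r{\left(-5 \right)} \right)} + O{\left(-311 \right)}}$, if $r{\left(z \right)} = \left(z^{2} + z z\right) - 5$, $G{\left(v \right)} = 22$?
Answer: $i \sqrt{645} \approx 25.397 i$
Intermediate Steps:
$r{\left(z \right)} = -5 + 2 z^{2}$ ($r{\left(z \right)} = \left(z^{2} + z^{2}\right) - 5 = 2 z^{2} - 5 = -5 + 2 z^{2}$)
$p = -679$ ($p = -3 + \left(149 - 825\right) = -3 - 676 = -679$)
$O{\left(j \right)} = -679$
$u{\left(x \right)} = 34$ ($u{\left(x \right)} = 22 + 12 = 34$)
$\sqrt{u{\left(r{\left(-5 \right)} \right)} + O{\left(-311 \right)}} = \sqrt{34 - 679} = \sqrt{-645} = i \sqrt{645}$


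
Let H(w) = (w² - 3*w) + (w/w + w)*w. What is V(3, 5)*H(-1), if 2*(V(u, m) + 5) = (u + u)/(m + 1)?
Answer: -18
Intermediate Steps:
V(u, m) = -5 + u/(1 + m) (V(u, m) = -5 + ((u + u)/(m + 1))/2 = -5 + ((2*u)/(1 + m))/2 = -5 + (2*u/(1 + m))/2 = -5 + u/(1 + m))
H(w) = w² - 3*w + w*(1 + w) (H(w) = (w² - 3*w) + (1 + w)*w = (w² - 3*w) + w*(1 + w) = w² - 3*w + w*(1 + w))
V(3, 5)*H(-1) = ((-5 + 3 - 5*5)/(1 + 5))*(2*(-1)*(-1 - 1)) = ((-5 + 3 - 25)/6)*(2*(-1)*(-2)) = ((⅙)*(-27))*4 = -9/2*4 = -18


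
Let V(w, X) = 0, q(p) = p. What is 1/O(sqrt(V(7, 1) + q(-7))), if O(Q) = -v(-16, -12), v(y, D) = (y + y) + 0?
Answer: 1/32 ≈ 0.031250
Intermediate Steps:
v(y, D) = 2*y (v(y, D) = 2*y + 0 = 2*y)
O(Q) = 32 (O(Q) = -2*(-16) = -1*(-32) = 32)
1/O(sqrt(V(7, 1) + q(-7))) = 1/32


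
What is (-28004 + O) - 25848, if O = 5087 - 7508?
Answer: -56273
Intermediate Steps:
O = -2421
(-28004 + O) - 25848 = (-28004 - 2421) - 25848 = -30425 - 25848 = -56273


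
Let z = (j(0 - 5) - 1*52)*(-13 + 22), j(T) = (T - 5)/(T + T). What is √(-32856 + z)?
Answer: I*√33315 ≈ 182.52*I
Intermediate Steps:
j(T) = (-5 + T)/(2*T) (j(T) = (-5 + T)/((2*T)) = (-5 + T)*(1/(2*T)) = (-5 + T)/(2*T))
z = -459 (z = ((-5 + (0 - 5))/(2*(0 - 5)) - 1*52)*(-13 + 22) = ((½)*(-5 - 5)/(-5) - 52)*9 = ((½)*(-⅕)*(-10) - 52)*9 = (1 - 52)*9 = -51*9 = -459)
√(-32856 + z) = √(-32856 - 459) = √(-33315) = I*√33315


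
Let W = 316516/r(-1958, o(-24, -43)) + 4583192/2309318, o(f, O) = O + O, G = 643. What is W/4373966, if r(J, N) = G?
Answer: 183470772136/1623716205241471 ≈ 0.00011299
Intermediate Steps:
o(f, O) = 2*O
r(J, N) = 643
W = 366941544272/742445737 (W = 316516/643 + 4583192/2309318 = 316516*(1/643) + 4583192*(1/2309318) = 316516/643 + 2291596/1154659 = 366941544272/742445737 ≈ 494.23)
W/4373966 = (366941544272/742445737)/4373966 = (366941544272/742445737)*(1/4373966) = 183470772136/1623716205241471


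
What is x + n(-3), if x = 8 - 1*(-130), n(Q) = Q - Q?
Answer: 138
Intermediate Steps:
n(Q) = 0
x = 138 (x = 8 + 130 = 138)
x + n(-3) = 138 + 0 = 138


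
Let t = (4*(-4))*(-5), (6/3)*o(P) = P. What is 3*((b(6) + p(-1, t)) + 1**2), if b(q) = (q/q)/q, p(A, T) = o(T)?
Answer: 247/2 ≈ 123.50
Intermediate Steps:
o(P) = P/2
t = 80 (t = -16*(-5) = 80)
p(A, T) = T/2
b(q) = 1/q
3*((b(6) + p(-1, t)) + 1**2) = 3*((1/6 + (1/2)*80) + 1**2) = 3*((1/6 + 40) + 1) = 3*(241/6 + 1) = 3*(247/6) = 247/2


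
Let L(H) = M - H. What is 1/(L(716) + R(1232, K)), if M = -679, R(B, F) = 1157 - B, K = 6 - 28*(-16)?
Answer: -1/1470 ≈ -0.00068027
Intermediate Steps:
K = 454 (K = 6 + 448 = 454)
L(H) = -679 - H
1/(L(716) + R(1232, K)) = 1/((-679 - 1*716) + (1157 - 1*1232)) = 1/((-679 - 716) + (1157 - 1232)) = 1/(-1395 - 75) = 1/(-1470) = -1/1470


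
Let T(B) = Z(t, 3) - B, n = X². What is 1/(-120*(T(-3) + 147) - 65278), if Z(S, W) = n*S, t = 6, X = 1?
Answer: -1/83998 ≈ -1.1905e-5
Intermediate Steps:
n = 1 (n = 1² = 1)
Z(S, W) = S (Z(S, W) = 1*S = S)
T(B) = 6 - B
1/(-120*(T(-3) + 147) - 65278) = 1/(-120*((6 - 1*(-3)) + 147) - 65278) = 1/(-120*((6 + 3) + 147) - 65278) = 1/(-120*(9 + 147) - 65278) = 1/(-120*156 - 65278) = 1/(-18720 - 65278) = 1/(-83998) = -1/83998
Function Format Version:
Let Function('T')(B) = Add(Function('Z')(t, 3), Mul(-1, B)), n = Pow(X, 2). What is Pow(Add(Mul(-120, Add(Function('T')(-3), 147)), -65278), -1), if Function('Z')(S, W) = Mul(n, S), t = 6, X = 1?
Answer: Rational(-1, 83998) ≈ -1.1905e-5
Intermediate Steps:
n = 1 (n = Pow(1, 2) = 1)
Function('Z')(S, W) = S (Function('Z')(S, W) = Mul(1, S) = S)
Function('T')(B) = Add(6, Mul(-1, B))
Pow(Add(Mul(-120, Add(Function('T')(-3), 147)), -65278), -1) = Pow(Add(Mul(-120, Add(Add(6, Mul(-1, -3)), 147)), -65278), -1) = Pow(Add(Mul(-120, Add(Add(6, 3), 147)), -65278), -1) = Pow(Add(Mul(-120, Add(9, 147)), -65278), -1) = Pow(Add(Mul(-120, 156), -65278), -1) = Pow(Add(-18720, -65278), -1) = Pow(-83998, -1) = Rational(-1, 83998)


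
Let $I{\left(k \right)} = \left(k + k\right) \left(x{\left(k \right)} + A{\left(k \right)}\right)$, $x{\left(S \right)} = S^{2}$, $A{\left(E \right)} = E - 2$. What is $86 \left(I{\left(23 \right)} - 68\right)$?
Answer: $2169952$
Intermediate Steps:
$A{\left(E \right)} = -2 + E$ ($A{\left(E \right)} = E - 2 = -2 + E$)
$I{\left(k \right)} = 2 k \left(-2 + k + k^{2}\right)$ ($I{\left(k \right)} = \left(k + k\right) \left(k^{2} + \left(-2 + k\right)\right) = 2 k \left(-2 + k + k^{2}\right)$)
$86 \left(I{\left(23 \right)} - 68\right) = 86 \left(2 \cdot 23 \left(-2 + 23 + 23^{2}\right) - 68\right) = 86 \left(2 \cdot 23 \left(-2 + 23 + 529\right) - 68\right) = 86 \left(2 \cdot 23 \cdot 550 - 68\right) = 86 \left(25300 - 68\right) = 86 \cdot 25232 = 2169952$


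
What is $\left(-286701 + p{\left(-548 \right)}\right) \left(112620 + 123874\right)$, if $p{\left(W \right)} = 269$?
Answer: $-67739449408$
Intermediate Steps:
$\left(-286701 + p{\left(-548 \right)}\right) \left(112620 + 123874\right) = \left(-286701 + 269\right) \left(112620 + 123874\right) = \left(-286432\right) 236494 = -67739449408$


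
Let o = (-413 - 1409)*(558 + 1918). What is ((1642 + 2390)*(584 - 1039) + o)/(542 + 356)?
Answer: -3172916/449 ≈ -7066.6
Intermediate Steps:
o = -4511272 (o = -1822*2476 = -4511272)
((1642 + 2390)*(584 - 1039) + o)/(542 + 356) = ((1642 + 2390)*(584 - 1039) - 4511272)/(542 + 356) = (4032*(-455) - 4511272)/898 = (-1834560 - 4511272)*(1/898) = -6345832*1/898 = -3172916/449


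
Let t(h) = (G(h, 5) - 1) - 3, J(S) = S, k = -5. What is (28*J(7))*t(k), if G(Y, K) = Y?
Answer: -1764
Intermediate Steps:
t(h) = -4 + h (t(h) = (h - 1) - 3 = (-1 + h) - 3 = -4 + h)
(28*J(7))*t(k) = (28*7)*(-4 - 5) = 196*(-9) = -1764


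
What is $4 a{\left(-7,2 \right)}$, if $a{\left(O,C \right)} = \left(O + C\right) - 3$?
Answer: $-32$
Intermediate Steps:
$a{\left(O,C \right)} = -3 + C + O$ ($a{\left(O,C \right)} = \left(C + O\right) - 3 = -3 + C + O$)
$4 a{\left(-7,2 \right)} = 4 \left(-3 + 2 - 7\right) = 4 \left(-8\right) = -32$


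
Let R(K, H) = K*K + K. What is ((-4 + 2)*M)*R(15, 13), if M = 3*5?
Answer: -7200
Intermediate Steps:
M = 15
R(K, H) = K + K² (R(K, H) = K² + K = K + K²)
((-4 + 2)*M)*R(15, 13) = ((-4 + 2)*15)*(15*(1 + 15)) = (-2*15)*(15*16) = -30*240 = -7200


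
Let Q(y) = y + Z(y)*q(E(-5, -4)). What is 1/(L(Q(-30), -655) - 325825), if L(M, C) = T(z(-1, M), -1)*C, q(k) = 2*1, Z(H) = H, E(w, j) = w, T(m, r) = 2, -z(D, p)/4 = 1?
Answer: -1/327135 ≈ -3.0568e-6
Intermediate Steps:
z(D, p) = -4 (z(D, p) = -4*1 = -4)
q(k) = 2
Q(y) = 3*y (Q(y) = y + y*2 = y + 2*y = 3*y)
L(M, C) = 2*C
1/(L(Q(-30), -655) - 325825) = 1/(2*(-655) - 325825) = 1/(-1310 - 325825) = 1/(-327135) = -1/327135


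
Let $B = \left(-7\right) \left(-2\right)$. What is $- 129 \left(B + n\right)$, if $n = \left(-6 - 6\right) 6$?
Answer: $7482$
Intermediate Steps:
$B = 14$
$n = -72$ ($n = \left(-12\right) 6 = -72$)
$- 129 \left(B + n\right) = - 129 \left(14 - 72\right) = \left(-129\right) \left(-58\right) = 7482$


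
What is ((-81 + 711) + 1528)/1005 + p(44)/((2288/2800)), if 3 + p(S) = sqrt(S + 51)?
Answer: -219031/143715 + 175*sqrt(95)/143 ≈ 10.404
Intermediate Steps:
p(S) = -3 + sqrt(51 + S) (p(S) = -3 + sqrt(S + 51) = -3 + sqrt(51 + S))
((-81 + 711) + 1528)/1005 + p(44)/((2288/2800)) = ((-81 + 711) + 1528)/1005 + (-3 + sqrt(51 + 44))/((2288/2800)) = (630 + 1528)*(1/1005) + (-3 + sqrt(95))/((2288*(1/2800))) = 2158*(1/1005) + (-3 + sqrt(95))/(143/175) = 2158/1005 + (-3 + sqrt(95))*(175/143) = 2158/1005 + (-525/143 + 175*sqrt(95)/143) = -219031/143715 + 175*sqrt(95)/143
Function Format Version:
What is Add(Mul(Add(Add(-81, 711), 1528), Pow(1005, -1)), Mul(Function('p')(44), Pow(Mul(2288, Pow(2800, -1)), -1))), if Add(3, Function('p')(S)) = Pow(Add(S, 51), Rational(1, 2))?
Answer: Add(Rational(-219031, 143715), Mul(Rational(175, 143), Pow(95, Rational(1, 2)))) ≈ 10.404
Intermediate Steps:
Function('p')(S) = Add(-3, Pow(Add(51, S), Rational(1, 2))) (Function('p')(S) = Add(-3, Pow(Add(S, 51), Rational(1, 2))) = Add(-3, Pow(Add(51, S), Rational(1, 2))))
Add(Mul(Add(Add(-81, 711), 1528), Pow(1005, -1)), Mul(Function('p')(44), Pow(Mul(2288, Pow(2800, -1)), -1))) = Add(Mul(Add(Add(-81, 711), 1528), Pow(1005, -1)), Mul(Add(-3, Pow(Add(51, 44), Rational(1, 2))), Pow(Mul(2288, Pow(2800, -1)), -1))) = Add(Mul(Add(630, 1528), Rational(1, 1005)), Mul(Add(-3, Pow(95, Rational(1, 2))), Pow(Mul(2288, Rational(1, 2800)), -1))) = Add(Mul(2158, Rational(1, 1005)), Mul(Add(-3, Pow(95, Rational(1, 2))), Pow(Rational(143, 175), -1))) = Add(Rational(2158, 1005), Mul(Add(-3, Pow(95, Rational(1, 2))), Rational(175, 143))) = Add(Rational(2158, 1005), Add(Rational(-525, 143), Mul(Rational(175, 143), Pow(95, Rational(1, 2))))) = Add(Rational(-219031, 143715), Mul(Rational(175, 143), Pow(95, Rational(1, 2))))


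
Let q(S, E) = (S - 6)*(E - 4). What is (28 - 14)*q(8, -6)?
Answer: -280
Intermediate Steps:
q(S, E) = (-6 + S)*(-4 + E)
(28 - 14)*q(8, -6) = (28 - 14)*(24 - 6*(-6) - 4*8 - 6*8) = 14*(24 + 36 - 32 - 48) = 14*(-20) = -280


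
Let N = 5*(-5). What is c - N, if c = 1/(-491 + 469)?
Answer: 549/22 ≈ 24.955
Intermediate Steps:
c = -1/22 (c = 1/(-22) = -1/22 ≈ -0.045455)
N = -25
c - N = -1/22 - 1*(-25) = -1/22 + 25 = 549/22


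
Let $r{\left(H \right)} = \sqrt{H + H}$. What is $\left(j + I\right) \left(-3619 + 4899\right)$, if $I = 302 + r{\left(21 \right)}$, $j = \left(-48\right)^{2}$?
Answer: $3335680 + 1280 \sqrt{42} \approx 3.344 \cdot 10^{6}$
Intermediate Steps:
$r{\left(H \right)} = \sqrt{2} \sqrt{H}$ ($r{\left(H \right)} = \sqrt{2 H} = \sqrt{2} \sqrt{H}$)
$j = 2304$
$I = 302 + \sqrt{42}$ ($I = 302 + \sqrt{2} \sqrt{21} = 302 + \sqrt{42} \approx 308.48$)
$\left(j + I\right) \left(-3619 + 4899\right) = \left(2304 + \left(302 + \sqrt{42}\right)\right) \left(-3619 + 4899\right) = \left(2606 + \sqrt{42}\right) 1280 = 3335680 + 1280 \sqrt{42}$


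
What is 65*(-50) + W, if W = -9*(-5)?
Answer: -3205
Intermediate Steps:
W = 45
65*(-50) + W = 65*(-50) + 45 = -3250 + 45 = -3205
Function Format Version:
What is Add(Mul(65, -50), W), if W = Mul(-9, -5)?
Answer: -3205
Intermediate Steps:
W = 45
Add(Mul(65, -50), W) = Add(Mul(65, -50), 45) = Add(-3250, 45) = -3205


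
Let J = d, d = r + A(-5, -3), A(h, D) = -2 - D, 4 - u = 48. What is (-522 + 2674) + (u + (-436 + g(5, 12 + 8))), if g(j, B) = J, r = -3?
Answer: 1670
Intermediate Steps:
u = -44 (u = 4 - 1*48 = 4 - 48 = -44)
d = -2 (d = -3 + (-2 - 1*(-3)) = -3 + (-2 + 3) = -3 + 1 = -2)
J = -2
g(j, B) = -2
(-522 + 2674) + (u + (-436 + g(5, 12 + 8))) = (-522 + 2674) + (-44 + (-436 - 2)) = 2152 + (-44 - 438) = 2152 - 482 = 1670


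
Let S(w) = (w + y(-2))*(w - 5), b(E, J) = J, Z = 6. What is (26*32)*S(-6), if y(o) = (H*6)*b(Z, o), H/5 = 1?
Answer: 604032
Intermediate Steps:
H = 5 (H = 5*1 = 5)
y(o) = 30*o (y(o) = (5*6)*o = 30*o)
S(w) = (-60 + w)*(-5 + w) (S(w) = (w + 30*(-2))*(w - 5) = (w - 60)*(-5 + w) = (-60 + w)*(-5 + w))
(26*32)*S(-6) = (26*32)*(300 + (-6)² - 65*(-6)) = 832*(300 + 36 + 390) = 832*726 = 604032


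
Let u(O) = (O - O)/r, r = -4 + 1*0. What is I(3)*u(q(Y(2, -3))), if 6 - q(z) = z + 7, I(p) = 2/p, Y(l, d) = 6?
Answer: 0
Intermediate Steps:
r = -4 (r = -4 + 0 = -4)
q(z) = -1 - z (q(z) = 6 - (z + 7) = 6 - (7 + z) = 6 + (-7 - z) = -1 - z)
u(O) = 0 (u(O) = (O - O)/(-4) = 0*(-¼) = 0)
I(3)*u(q(Y(2, -3))) = (2/3)*0 = (2*(⅓))*0 = (⅔)*0 = 0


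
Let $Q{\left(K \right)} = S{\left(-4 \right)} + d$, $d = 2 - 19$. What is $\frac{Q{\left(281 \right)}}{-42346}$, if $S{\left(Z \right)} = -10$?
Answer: $\frac{27}{42346} \approx 0.0006376$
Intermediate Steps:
$d = -17$ ($d = 2 - 19 = -17$)
$Q{\left(K \right)} = -27$ ($Q{\left(K \right)} = -10 - 17 = -27$)
$\frac{Q{\left(281 \right)}}{-42346} = - \frac{27}{-42346} = \left(-27\right) \left(- \frac{1}{42346}\right) = \frac{27}{42346}$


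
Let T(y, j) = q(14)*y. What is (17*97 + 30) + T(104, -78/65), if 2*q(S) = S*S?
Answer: 11871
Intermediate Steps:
q(S) = S²/2 (q(S) = (S*S)/2 = S²/2)
T(y, j) = 98*y (T(y, j) = ((½)*14²)*y = ((½)*196)*y = 98*y)
(17*97 + 30) + T(104, -78/65) = (17*97 + 30) + 98*104 = (1649 + 30) + 10192 = 1679 + 10192 = 11871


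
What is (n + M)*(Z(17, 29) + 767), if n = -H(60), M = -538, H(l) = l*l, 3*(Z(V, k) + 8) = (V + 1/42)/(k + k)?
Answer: -11477750603/3654 ≈ -3.1411e+6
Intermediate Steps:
Z(V, k) = -8 + (1/42 + V)/(6*k) (Z(V, k) = -8 + ((V + 1/42)/(k + k))/3 = -8 + ((V + 1/42)/((2*k)))/3 = -8 + ((1/42 + V)*(1/(2*k)))/3 = -8 + ((1/42 + V)/(2*k))/3 = -8 + (1/42 + V)/(6*k))
H(l) = l²
n = -3600 (n = -1*60² = -1*3600 = -3600)
(n + M)*(Z(17, 29) + 767) = (-3600 - 538)*((1/252)*(1 - 2016*29 + 42*17)/29 + 767) = -4138*((1/252)*(1/29)*(1 - 58464 + 714) + 767) = -4138*((1/252)*(1/29)*(-57749) + 767) = -4138*(-57749/7308 + 767) = -4138*5547487/7308 = -11477750603/3654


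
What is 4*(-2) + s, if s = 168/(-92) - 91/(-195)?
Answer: -3229/345 ≈ -9.3594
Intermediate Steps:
s = -469/345 (s = 168*(-1/92) - 91*(-1/195) = -42/23 + 7/15 = -469/345 ≈ -1.3594)
4*(-2) + s = 4*(-2) - 469/345 = -8 - 469/345 = -3229/345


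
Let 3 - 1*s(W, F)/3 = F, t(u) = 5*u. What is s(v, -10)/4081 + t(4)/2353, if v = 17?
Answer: 173387/9602593 ≈ 0.018056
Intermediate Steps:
s(W, F) = 9 - 3*F
s(v, -10)/4081 + t(4)/2353 = (9 - 3*(-10))/4081 + (5*4)/2353 = (9 + 30)*(1/4081) + 20*(1/2353) = 39*(1/4081) + 20/2353 = 39/4081 + 20/2353 = 173387/9602593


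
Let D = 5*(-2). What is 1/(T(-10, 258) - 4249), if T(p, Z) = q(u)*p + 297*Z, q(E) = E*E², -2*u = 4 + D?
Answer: 1/72107 ≈ 1.3868e-5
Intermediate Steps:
D = -10
u = 3 (u = -(4 - 10)/2 = -½*(-6) = 3)
q(E) = E³
T(p, Z) = 27*p + 297*Z (T(p, Z) = 3³*p + 297*Z = 27*p + 297*Z)
1/(T(-10, 258) - 4249) = 1/((27*(-10) + 297*258) - 4249) = 1/((-270 + 76626) - 4249) = 1/(76356 - 4249) = 1/72107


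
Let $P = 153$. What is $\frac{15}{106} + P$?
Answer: $\frac{16233}{106} \approx 153.14$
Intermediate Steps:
$\frac{15}{106} + P = \frac{15}{106} + 153 = \frac{16233}{106}$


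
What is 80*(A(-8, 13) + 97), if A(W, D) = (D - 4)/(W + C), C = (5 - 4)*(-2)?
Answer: 7688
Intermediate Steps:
C = -2 (C = 1*(-2) = -2)
A(W, D) = (-4 + D)/(-2 + W) (A(W, D) = (D - 4)/(W - 2) = (-4 + D)/(-2 + W))
80*(A(-8, 13) + 97) = 80*((-4 + 13)/(-2 - 8) + 97) = 80*(9/(-10) + 97) = 80*(-⅒*9 + 97) = 80*(-9/10 + 97) = 80*(961/10) = 7688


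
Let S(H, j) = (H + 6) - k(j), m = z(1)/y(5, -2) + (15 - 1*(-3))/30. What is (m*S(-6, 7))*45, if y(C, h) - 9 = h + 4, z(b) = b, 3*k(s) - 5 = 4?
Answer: -1026/11 ≈ -93.273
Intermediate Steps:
k(s) = 3 (k(s) = 5/3 + (⅓)*4 = 5/3 + 4/3 = 3)
y(C, h) = 13 + h (y(C, h) = 9 + (h + 4) = 9 + (4 + h) = 13 + h)
m = 38/55 (m = 1/(13 - 2) + (15 - 1*(-3))/30 = 1/11 + (15 + 3)*(1/30) = 1*(1/11) + 18*(1/30) = 1/11 + ⅗ = 38/55 ≈ 0.69091)
S(H, j) = 3 + H (S(H, j) = (H + 6) - 1*3 = (6 + H) - 3 = 3 + H)
(m*S(-6, 7))*45 = (38*(3 - 6)/55)*45 = ((38/55)*(-3))*45 = -114/55*45 = -1026/11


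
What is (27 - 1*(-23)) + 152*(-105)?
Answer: -15910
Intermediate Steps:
(27 - 1*(-23)) + 152*(-105) = (27 + 23) - 15960 = 50 - 15960 = -15910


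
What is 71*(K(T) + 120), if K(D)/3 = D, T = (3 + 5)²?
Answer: 22152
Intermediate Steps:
T = 64 (T = 8² = 64)
K(D) = 3*D
71*(K(T) + 120) = 71*(3*64 + 120) = 71*(192 + 120) = 71*312 = 22152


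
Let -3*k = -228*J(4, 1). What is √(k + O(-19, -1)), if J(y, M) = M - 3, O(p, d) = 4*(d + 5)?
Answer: 2*I*√34 ≈ 11.662*I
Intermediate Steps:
O(p, d) = 20 + 4*d (O(p, d) = 4*(5 + d) = 20 + 4*d)
J(y, M) = -3 + M
k = -152 (k = -(-76)*(-3 + 1) = -(-76)*(-2) = -⅓*456 = -152)
√(k + O(-19, -1)) = √(-152 + (20 + 4*(-1))) = √(-152 + (20 - 4)) = √(-152 + 16) = √(-136) = 2*I*√34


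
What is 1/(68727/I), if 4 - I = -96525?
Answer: 96529/68727 ≈ 1.4045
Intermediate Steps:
I = 96529 (I = 4 - 1*(-96525) = 4 + 96525 = 96529)
1/(68727/I) = 1/(68727/96529) = 96529/68727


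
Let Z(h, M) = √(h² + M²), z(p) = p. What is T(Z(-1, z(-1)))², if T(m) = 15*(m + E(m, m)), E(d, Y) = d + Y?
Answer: 4050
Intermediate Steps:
E(d, Y) = Y + d
Z(h, M) = √(M² + h²)
T(m) = 45*m (T(m) = 15*(m + (m + m)) = 15*(m + 2*m) = 15*(3*m) = 45*m)
T(Z(-1, z(-1)))² = (45*√((-1)² + (-1)²))² = (45*√(1 + 1))² = (45*√2)² = 4050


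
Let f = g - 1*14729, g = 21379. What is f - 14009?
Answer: -7359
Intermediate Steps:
f = 6650 (f = 21379 - 1*14729 = 21379 - 14729 = 6650)
f - 14009 = 6650 - 14009 = -7359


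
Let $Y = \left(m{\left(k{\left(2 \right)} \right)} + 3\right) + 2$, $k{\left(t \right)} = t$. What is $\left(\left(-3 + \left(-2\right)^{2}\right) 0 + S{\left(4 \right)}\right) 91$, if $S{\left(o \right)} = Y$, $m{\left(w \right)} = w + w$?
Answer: $819$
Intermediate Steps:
$m{\left(w \right)} = 2 w$
$Y = 9$ ($Y = \left(2 \cdot 2 + 3\right) + 2 = \left(4 + 3\right) + 2 = 7 + 2 = 9$)
$S{\left(o \right)} = 9$
$\left(\left(-3 + \left(-2\right)^{2}\right) 0 + S{\left(4 \right)}\right) 91 = \left(\left(-3 + \left(-2\right)^{2}\right) 0 + 9\right) 91 = \left(\left(-3 + 4\right) 0 + 9\right) 91 = \left(1 \cdot 0 + 9\right) 91 = \left(0 + 9\right) 91 = 9 \cdot 91 = 819$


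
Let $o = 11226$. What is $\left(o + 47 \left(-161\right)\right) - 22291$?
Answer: $-18632$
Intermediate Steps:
$\left(o + 47 \left(-161\right)\right) - 22291 = \left(11226 + 47 \left(-161\right)\right) - 22291 = \left(11226 - 7567\right) - 22291 = 3659 - 22291 = -18632$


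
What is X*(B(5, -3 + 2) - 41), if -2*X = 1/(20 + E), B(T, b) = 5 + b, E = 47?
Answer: 37/134 ≈ 0.27612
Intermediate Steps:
X = -1/134 (X = -1/(2*(20 + 47)) = -½/67 = -½*1/67 = -1/134 ≈ -0.0074627)
X*(B(5, -3 + 2) - 41) = -((5 + (-3 + 2)) - 41)/134 = -((5 - 1) - 41)/134 = -(4 - 41)/134 = -1/134*(-37) = 37/134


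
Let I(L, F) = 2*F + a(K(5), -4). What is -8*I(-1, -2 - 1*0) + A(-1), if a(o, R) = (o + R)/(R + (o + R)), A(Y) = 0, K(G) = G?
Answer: 104/3 ≈ 34.667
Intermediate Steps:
a(o, R) = (R + o)/(o + 2*R) (a(o, R) = (R + o)/(R + (R + o)) = (R + o)/(o + 2*R))
I(L, F) = -⅓ + 2*F (I(L, F) = 2*F + (-4 + 5)/(5 + 2*(-4)) = 2*F + 1/(5 - 8) = 2*F + 1/(-3) = 2*F - ⅓*1 = 2*F - ⅓ = -⅓ + 2*F)
-8*I(-1, -2 - 1*0) + A(-1) = -8*(-⅓ + 2*(-2 - 1*0)) + 0 = -8*(-⅓ + 2*(-2 + 0)) + 0 = -8*(-⅓ + 2*(-2)) + 0 = -8*(-⅓ - 4) + 0 = -8*(-13/3) + 0 = 104/3 + 0 = 104/3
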